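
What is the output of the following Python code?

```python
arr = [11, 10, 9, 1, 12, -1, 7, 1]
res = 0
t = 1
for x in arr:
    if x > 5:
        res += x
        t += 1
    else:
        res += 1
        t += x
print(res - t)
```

45

x=11: >5, res = 0+11 = 11; t=2
x=10: >5, res = 11+10 = 21; t=3
x=9: >5, res = 21+9 = 30; t=4
x=1: not >5, res = 30+1 = 31; t=5
x=12: >5, res = 31+12 = 43; t=6
x=-1: not >5, res = 43+1 = 44; t=5
x=7: >5, res = 44+7 = 51; t=6
x=1: not >5, res = 51+1 = 52; t=7
res-t = 52-7 = 45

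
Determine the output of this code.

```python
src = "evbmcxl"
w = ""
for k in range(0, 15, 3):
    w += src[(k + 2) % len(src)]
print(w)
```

bxvce

k=0: add src[2]='b' → 'b'
k=3: add src[5]='x' → 'bx'
k=6: add src[1]='v' → 'bxv'
k=9: add src[4]='c' → 'bxvc'
k=12: add src[0]='e' → 'bxvce'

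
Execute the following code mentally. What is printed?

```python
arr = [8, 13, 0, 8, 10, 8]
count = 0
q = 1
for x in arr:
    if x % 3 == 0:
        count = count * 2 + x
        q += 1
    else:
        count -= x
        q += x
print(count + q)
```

x=8: not %3==0, count = 0-8 = -8; q=9
x=13: not %3==0, count = (-8)-13 = -21; q=22
x=0: %3==0, count = (-21)*2+0 = -42; q=23
x=8: not %3==0, count = (-42)-8 = -50; q=31
x=10: not %3==0, count = (-50)-10 = -60; q=41
x=8: not %3==0, count = (-60)-8 = -68; q=49
count+q = (-68)+49 = -19

-19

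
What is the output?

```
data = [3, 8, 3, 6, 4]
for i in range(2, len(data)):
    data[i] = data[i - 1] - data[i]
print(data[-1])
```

i=2: data[2] = 8-3 = 5 → [3, 8, 5, 6, 4]
i=3: data[3] = 5-6 = -1 → [3, 8, 5, -1, 4]
i=4: data[4] = (-1)-4 = -5 → [3, 8, 5, -1, -5]

-5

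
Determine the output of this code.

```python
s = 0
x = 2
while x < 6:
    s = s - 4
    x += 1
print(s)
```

-16

x=2: s = 0-4 = -4
x=3: s = (-4)-4 = -8
x=4: s = (-8)-4 = -12
x=5: s = (-12)-4 = -16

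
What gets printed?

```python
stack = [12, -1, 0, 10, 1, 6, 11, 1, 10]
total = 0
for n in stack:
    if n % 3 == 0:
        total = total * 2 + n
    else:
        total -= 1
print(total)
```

n=12: %3==0, total = 0*2+12 = 12
n=-1: not %3==0, total = 12-1 = 11
n=0: %3==0, total = 11*2+0 = 22
n=10: not %3==0, total = 22-1 = 21
n=1: not %3==0, total = 21-1 = 20
n=6: %3==0, total = 20*2+6 = 46
n=11: not %3==0, total = 46-1 = 45
n=1: not %3==0, total = 45-1 = 44
n=10: not %3==0, total = 44-1 = 43

43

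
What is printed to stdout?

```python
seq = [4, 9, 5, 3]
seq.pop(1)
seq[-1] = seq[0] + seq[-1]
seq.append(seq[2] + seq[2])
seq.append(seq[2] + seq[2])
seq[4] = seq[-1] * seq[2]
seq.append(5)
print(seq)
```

pop(1) removes 9 → [4, 5, 3]
seq[-1] = seq[0]+seq[-1] = 4+3 = 7 → [4, 5, 7]
append seq[2]+seq[2] = 7+7 = 14 → [4, 5, 7, 14]
append seq[2]+seq[2] = 7+7 = 14 → [4, 5, 7, 14, 14]
seq[4] = seq[-1]*seq[2] = 14*7 = 98 → [4, 5, 7, 14, 98]
append 5 → [4, 5, 7, 14, 98, 5]

[4, 5, 7, 14, 98, 5]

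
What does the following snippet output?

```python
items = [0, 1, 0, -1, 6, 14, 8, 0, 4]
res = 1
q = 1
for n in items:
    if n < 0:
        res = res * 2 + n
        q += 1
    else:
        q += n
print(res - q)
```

-34

n=0: not <0; q=1
n=1: not <0; q=2
n=0: not <0; q=2
n=-1: <0, res = 1*2+(-1) = 1; q=3
n=6: not <0; q=9
n=14: not <0; q=23
n=8: not <0; q=31
n=0: not <0; q=31
n=4: not <0; q=35
res-q = 1-35 = -34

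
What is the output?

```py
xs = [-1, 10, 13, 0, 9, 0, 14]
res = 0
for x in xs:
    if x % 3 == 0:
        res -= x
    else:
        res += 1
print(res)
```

x=-1: not %3==0, res = 0+1 = 1
x=10: not %3==0, res = 1+1 = 2
x=13: not %3==0, res = 2+1 = 3
x=0: %3==0, res = 3-0 = 3
x=9: %3==0, res = 3-9 = -6
x=0: %3==0, res = (-6)-0 = -6
x=14: not %3==0, res = (-6)+1 = -5

-5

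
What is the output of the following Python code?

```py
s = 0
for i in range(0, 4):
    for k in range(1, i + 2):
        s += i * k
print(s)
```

i=0,k=1: s = 0+0 = 0
i=1,k=1: s = 0+1 = 1
i=1,k=2: s = 1+2 = 3
i=2,k=1: s = 3+2 = 5
i=2,k=2: s = 5+4 = 9
i=2,k=3: s = 9+6 = 15
i=3,k=1: s = 15+3 = 18
i=3,k=2: s = 18+6 = 24
i=3,k=3: s = 24+9 = 33
i=3,k=4: s = 33+12 = 45

45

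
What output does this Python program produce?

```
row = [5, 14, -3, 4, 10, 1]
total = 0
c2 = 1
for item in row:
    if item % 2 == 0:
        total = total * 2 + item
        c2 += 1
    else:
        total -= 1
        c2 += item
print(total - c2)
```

54

item=5: not even, total = 0-1 = -1; c2=6
item=14: even, total = (-1)*2+14 = 12; c2=7
item=-3: not even, total = 12-1 = 11; c2=4
item=4: even, total = 11*2+4 = 26; c2=5
item=10: even, total = 26*2+10 = 62; c2=6
item=1: not even, total = 62-1 = 61; c2=7
total-c2 = 61-7 = 54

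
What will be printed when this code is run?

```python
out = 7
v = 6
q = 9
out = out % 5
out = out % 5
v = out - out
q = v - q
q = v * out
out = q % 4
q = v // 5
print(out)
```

out = 7%5 = 2
out = 2%5 = 2
v = 2-2 = 0
q = 0-9 = -9
q = 0*2 = 0
out = 0%4 = 0
q = 0//5 = 0

0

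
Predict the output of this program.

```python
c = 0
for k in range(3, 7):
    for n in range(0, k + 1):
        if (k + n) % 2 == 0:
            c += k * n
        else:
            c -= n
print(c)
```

k=3,n=0: odd sum, c = 0-0 = 0
k=3,n=1: even sum, c = 0+3 = 3
k=3,n=2: odd sum, c = 3-2 = 1
k=3,n=3: even sum, c = 1+9 = 10
k=4,n=0: even sum, c = 10+0 = 10
k=4,n=1: odd sum, c = 10-1 = 9
k=4,n=2: even sum, c = 9+8 = 17
k=4,n=3: odd sum, c = 17-3 = 14
k=4,n=4: even sum, c = 14+16 = 30
k=5,n=0: odd sum, c = 30-0 = 30
k=5,n=1: even sum, c = 30+5 = 35
k=5,n=2: odd sum, c = 35-2 = 33
k=5,n=3: even sum, c = 33+15 = 48
k=5,n=4: odd sum, c = 48-4 = 44
k=5,n=5: even sum, c = 44+25 = 69
k=6,n=0: even sum, c = 69+0 = 69
k=6,n=1: odd sum, c = 69-1 = 68
k=6,n=2: even sum, c = 68+12 = 80
k=6,n=3: odd sum, c = 80-3 = 77
k=6,n=4: even sum, c = 77+24 = 101
k=6,n=5: odd sum, c = 101-5 = 96
k=6,n=6: even sum, c = 96+36 = 132

132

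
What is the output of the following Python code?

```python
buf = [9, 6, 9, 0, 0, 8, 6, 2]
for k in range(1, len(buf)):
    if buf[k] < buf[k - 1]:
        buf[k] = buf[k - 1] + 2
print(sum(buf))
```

k=1: 6<9, buf[1] = 9+2 = 11 → [9, 11, 9, 0, 0, 8, 6, 2]
k=2: 9<11, buf[2] = 11+2 = 13 → [9, 11, 13, 0, 0, 8, 6, 2]
k=3: 0<13, buf[3] = 13+2 = 15 → [9, 11, 13, 15, 0, 8, 6, 2]
k=4: 0<15, buf[4] = 15+2 = 17 → [9, 11, 13, 15, 17, 8, 6, 2]
k=5: 8<17, buf[5] = 17+2 = 19 → [9, 11, 13, 15, 17, 19, 6, 2]
k=6: 6<19, buf[6] = 19+2 = 21 → [9, 11, 13, 15, 17, 19, 21, 2]
k=7: 2<21, buf[7] = 21+2 = 23 → [9, 11, 13, 15, 17, 19, 21, 23]
sum = 128

128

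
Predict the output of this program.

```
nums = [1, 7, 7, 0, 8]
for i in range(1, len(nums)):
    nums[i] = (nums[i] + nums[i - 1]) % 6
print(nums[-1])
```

i=1: nums[1] = (7+1)%6 = 2 → [1, 2, 7, 0, 8]
i=2: nums[2] = (7+2)%6 = 3 → [1, 2, 3, 0, 8]
i=3: nums[3] = (0+3)%6 = 3 → [1, 2, 3, 3, 8]
i=4: nums[4] = (8+3)%6 = 5 → [1, 2, 3, 3, 5]

5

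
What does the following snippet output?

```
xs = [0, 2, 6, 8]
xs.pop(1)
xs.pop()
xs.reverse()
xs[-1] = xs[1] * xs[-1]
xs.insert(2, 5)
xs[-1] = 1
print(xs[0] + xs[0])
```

pop(1) removes 2 → [0, 6, 8]
pop() removes 8 → [0, 6]
reverse → [6, 0]
xs[-1] = xs[1]*xs[-1] = 0*0 = 0 → [6, 0]
insert 5 at 2 → [6, 0, 5]
xs[-1] = 1 → [6, 0, 1]
xs[0]+xs[0] = 6+6 = 12

12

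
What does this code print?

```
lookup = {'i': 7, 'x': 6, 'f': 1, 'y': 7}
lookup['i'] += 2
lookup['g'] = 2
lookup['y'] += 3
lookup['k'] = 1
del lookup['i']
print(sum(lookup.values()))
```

20

lookup['i'] = 7+2 = 9 → {'i': 9, 'x': 6, 'f': 1, 'y': 7}
lookup['g'] = 2 → {'i': 9, 'x': 6, 'f': 1, 'y': 7, 'g': 2}
lookup['y'] = 7+3 = 10 → {'i': 9, 'x': 6, 'f': 1, 'y': 10, 'g': 2}
lookup['k'] = 1 → {'i': 9, 'x': 6, 'f': 1, 'y': 10, 'g': 2, 'k': 1}
del 'i' → {'x': 6, 'f': 1, 'y': 10, 'g': 2, 'k': 1}
sum of values = 20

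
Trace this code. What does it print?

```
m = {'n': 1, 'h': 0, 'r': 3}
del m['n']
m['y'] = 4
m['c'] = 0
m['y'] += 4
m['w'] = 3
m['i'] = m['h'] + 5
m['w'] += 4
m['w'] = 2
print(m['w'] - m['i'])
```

-3

del 'n' → {'h': 0, 'r': 3}
m['y'] = 4 → {'h': 0, 'r': 3, 'y': 4}
m['c'] = 0 → {'h': 0, 'r': 3, 'y': 4, 'c': 0}
m['y'] = 4+4 = 8 → {'h': 0, 'r': 3, 'y': 8, 'c': 0}
m['w'] = 3 → {'h': 0, 'r': 3, 'y': 8, 'c': 0, 'w': 3}
m['i'] = m['h']+5 = 5 → {'h': 0, 'r': 3, 'y': 8, 'c': 0, 'w': 3, 'i': 5}
m['w'] = 3+4 = 7 → {'h': 0, 'r': 3, 'y': 8, 'c': 0, 'w': 7, 'i': 5}
m['w'] = 2 → {'h': 0, 'r': 3, 'y': 8, 'c': 0, 'w': 2, 'i': 5}
m['w']-m['i'] = 2-5 = -3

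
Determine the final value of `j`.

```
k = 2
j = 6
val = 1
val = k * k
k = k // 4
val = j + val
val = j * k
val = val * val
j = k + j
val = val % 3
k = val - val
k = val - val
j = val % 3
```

val = 2*2 = 4
k = 2//4 = 0
val = 6+4 = 10
val = 6*0 = 0
val = 0*0 = 0
j = 0+6 = 6
val = 0%3 = 0
k = 0-0 = 0
k = 0-0 = 0
j = 0%3 = 0

0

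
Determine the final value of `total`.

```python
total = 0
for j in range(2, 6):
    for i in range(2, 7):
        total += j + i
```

150

j=2,i=2: total = 0+4 = 4
j=2,i=3: total = 4+5 = 9
j=2,i=4: total = 9+6 = 15
j=2,i=5: total = 15+7 = 22
j=2,i=6: total = 22+8 = 30
j=3,i=2: total = 30+5 = 35
j=3,i=3: total = 35+6 = 41
j=3,i=4: total = 41+7 = 48
j=3,i=5: total = 48+8 = 56
j=3,i=6: total = 56+9 = 65
j=4,i=2: total = 65+6 = 71
j=4,i=3: total = 71+7 = 78
j=4,i=4: total = 78+8 = 86
j=4,i=5: total = 86+9 = 95
j=4,i=6: total = 95+10 = 105
j=5,i=2: total = 105+7 = 112
j=5,i=3: total = 112+8 = 120
j=5,i=4: total = 120+9 = 129
j=5,i=5: total = 129+10 = 139
j=5,i=6: total = 139+11 = 150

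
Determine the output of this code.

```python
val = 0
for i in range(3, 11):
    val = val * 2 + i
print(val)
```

1012

i=3: val = 0*2+3 = 3
i=4: val = 3*2+4 = 10
i=5: val = 10*2+5 = 25
i=6: val = 25*2+6 = 56
i=7: val = 56*2+7 = 119
i=8: val = 119*2+8 = 246
i=9: val = 246*2+9 = 501
i=10: val = 501*2+10 = 1012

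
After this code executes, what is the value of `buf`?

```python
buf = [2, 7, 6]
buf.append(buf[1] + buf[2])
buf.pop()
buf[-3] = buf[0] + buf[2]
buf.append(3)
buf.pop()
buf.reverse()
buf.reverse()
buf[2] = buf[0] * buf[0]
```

[8, 7, 64]

append buf[1]+buf[2] = 7+6 = 13 → [2, 7, 6, 13]
pop() removes 13 → [2, 7, 6]
buf[-3] = buf[0]+buf[2] = 2+6 = 8 → [8, 7, 6]
append 3 → [8, 7, 6, 3]
pop() removes 3 → [8, 7, 6]
reverse → [6, 7, 8]
reverse → [8, 7, 6]
buf[2] = buf[0]*buf[0] = 8*8 = 64 → [8, 7, 64]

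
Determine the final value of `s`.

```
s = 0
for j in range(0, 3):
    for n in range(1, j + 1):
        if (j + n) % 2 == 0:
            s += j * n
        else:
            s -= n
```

4

j=1,n=1: even sum, s = 0+1 = 1
j=2,n=1: odd sum, s = 1-1 = 0
j=2,n=2: even sum, s = 0+4 = 4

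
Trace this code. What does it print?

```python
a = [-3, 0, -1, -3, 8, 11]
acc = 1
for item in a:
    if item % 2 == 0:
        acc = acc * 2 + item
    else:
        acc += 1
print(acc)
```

item=-3: not even, acc = 1+1 = 2
item=0: even, acc = 2*2+0 = 4
item=-1: not even, acc = 4+1 = 5
item=-3: not even, acc = 5+1 = 6
item=8: even, acc = 6*2+8 = 20
item=11: not even, acc = 20+1 = 21

21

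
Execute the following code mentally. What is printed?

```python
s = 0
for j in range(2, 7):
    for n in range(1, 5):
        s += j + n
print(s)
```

130

j=2,n=1: s = 0+3 = 3
j=2,n=2: s = 3+4 = 7
j=2,n=3: s = 7+5 = 12
j=2,n=4: s = 12+6 = 18
j=3,n=1: s = 18+4 = 22
j=3,n=2: s = 22+5 = 27
j=3,n=3: s = 27+6 = 33
j=3,n=4: s = 33+7 = 40
j=4,n=1: s = 40+5 = 45
j=4,n=2: s = 45+6 = 51
j=4,n=3: s = 51+7 = 58
j=4,n=4: s = 58+8 = 66
j=5,n=1: s = 66+6 = 72
j=5,n=2: s = 72+7 = 79
j=5,n=3: s = 79+8 = 87
j=5,n=4: s = 87+9 = 96
j=6,n=1: s = 96+7 = 103
j=6,n=2: s = 103+8 = 111
j=6,n=3: s = 111+9 = 120
j=6,n=4: s = 120+10 = 130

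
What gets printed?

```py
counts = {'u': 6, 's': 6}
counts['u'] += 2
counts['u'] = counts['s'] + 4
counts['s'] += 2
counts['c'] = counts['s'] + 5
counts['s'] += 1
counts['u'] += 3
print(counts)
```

{'u': 13, 's': 9, 'c': 13}

counts['u'] = 6+2 = 8 → {'u': 8, 's': 6}
counts['u'] = counts['s']+4 = 10 → {'u': 10, 's': 6}
counts['s'] = 6+2 = 8 → {'u': 10, 's': 8}
counts['c'] = counts['s']+5 = 13 → {'u': 10, 's': 8, 'c': 13}
counts['s'] = 8+1 = 9 → {'u': 10, 's': 9, 'c': 13}
counts['u'] = 10+3 = 13 → {'u': 13, 's': 9, 'c': 13}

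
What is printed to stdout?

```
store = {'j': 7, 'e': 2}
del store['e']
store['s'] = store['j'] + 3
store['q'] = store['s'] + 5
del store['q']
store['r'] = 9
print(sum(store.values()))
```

del 'e' → {'j': 7}
store['s'] = store['j']+3 = 10 → {'j': 7, 's': 10}
store['q'] = store['s']+5 = 15 → {'j': 7, 's': 10, 'q': 15}
del 'q' → {'j': 7, 's': 10}
store['r'] = 9 → {'j': 7, 's': 10, 'r': 9}
sum of values = 26

26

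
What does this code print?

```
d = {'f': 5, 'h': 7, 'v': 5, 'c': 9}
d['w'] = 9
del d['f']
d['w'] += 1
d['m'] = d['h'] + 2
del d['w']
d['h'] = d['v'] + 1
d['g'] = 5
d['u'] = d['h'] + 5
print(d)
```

d['w'] = 9 → {'f': 5, 'h': 7, 'v': 5, 'c': 9, 'w': 9}
del 'f' → {'h': 7, 'v': 5, 'c': 9, 'w': 9}
d['w'] = 9+1 = 10 → {'h': 7, 'v': 5, 'c': 9, 'w': 10}
d['m'] = d['h']+2 = 9 → {'h': 7, 'v': 5, 'c': 9, 'w': 10, 'm': 9}
del 'w' → {'h': 7, 'v': 5, 'c': 9, 'm': 9}
d['h'] = d['v']+1 = 6 → {'h': 6, 'v': 5, 'c': 9, 'm': 9}
d['g'] = 5 → {'h': 6, 'v': 5, 'c': 9, 'm': 9, 'g': 5}
d['u'] = d['h']+5 = 11 → {'h': 6, 'v': 5, 'c': 9, 'm': 9, 'g': 5, 'u': 11}

{'h': 6, 'v': 5, 'c': 9, 'm': 9, 'g': 5, 'u': 11}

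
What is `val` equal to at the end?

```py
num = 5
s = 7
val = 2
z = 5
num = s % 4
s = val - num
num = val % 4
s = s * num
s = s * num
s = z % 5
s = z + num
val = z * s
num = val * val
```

35

num = 7%4 = 3
s = 2-3 = -1
num = 2%4 = 2
s = (-1)*2 = -2
s = (-2)*2 = -4
s = 5%5 = 0
s = 5+2 = 7
val = 5*7 = 35
num = 35*35 = 1225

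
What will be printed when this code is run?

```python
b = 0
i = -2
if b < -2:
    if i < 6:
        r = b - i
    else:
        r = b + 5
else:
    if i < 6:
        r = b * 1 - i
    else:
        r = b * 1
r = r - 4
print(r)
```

b=0, i=-2
b < -2 is False; i < 6 is True
→ r = b * 1 - i = 2
r = 2-4 = -2

-2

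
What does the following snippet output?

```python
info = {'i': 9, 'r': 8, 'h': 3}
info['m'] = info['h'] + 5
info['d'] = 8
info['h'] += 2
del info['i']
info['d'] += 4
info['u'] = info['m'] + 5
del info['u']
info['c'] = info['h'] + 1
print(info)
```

info['m'] = info['h']+5 = 8 → {'i': 9, 'r': 8, 'h': 3, 'm': 8}
info['d'] = 8 → {'i': 9, 'r': 8, 'h': 3, 'm': 8, 'd': 8}
info['h'] = 3+2 = 5 → {'i': 9, 'r': 8, 'h': 5, 'm': 8, 'd': 8}
del 'i' → {'r': 8, 'h': 5, 'm': 8, 'd': 8}
info['d'] = 8+4 = 12 → {'r': 8, 'h': 5, 'm': 8, 'd': 12}
info['u'] = info['m']+5 = 13 → {'r': 8, 'h': 5, 'm': 8, 'd': 12, 'u': 13}
del 'u' → {'r': 8, 'h': 5, 'm': 8, 'd': 12}
info['c'] = info['h']+1 = 6 → {'r': 8, 'h': 5, 'm': 8, 'd': 12, 'c': 6}

{'r': 8, 'h': 5, 'm': 8, 'd': 12, 'c': 6}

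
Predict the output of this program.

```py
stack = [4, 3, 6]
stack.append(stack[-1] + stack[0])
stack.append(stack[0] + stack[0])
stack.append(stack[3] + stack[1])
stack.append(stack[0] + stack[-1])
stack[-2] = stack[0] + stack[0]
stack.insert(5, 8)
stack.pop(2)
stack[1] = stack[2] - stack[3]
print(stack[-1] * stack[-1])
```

289

append stack[-1]+stack[0] = 6+4 = 10 → [4, 3, 6, 10]
append stack[0]+stack[0] = 4+4 = 8 → [4, 3, 6, 10, 8]
append stack[3]+stack[1] = 10+3 = 13 → [4, 3, 6, 10, 8, 13]
append stack[0]+stack[-1] = 4+13 = 17 → [4, 3, 6, 10, 8, 13, 17]
stack[-2] = stack[0]+stack[0] = 4+4 = 8 → [4, 3, 6, 10, 8, 8, 17]
insert 8 at 5 → [4, 3, 6, 10, 8, 8, 8, 17]
pop(2) removes 6 → [4, 3, 10, 8, 8, 8, 17]
stack[1] = stack[2]-stack[3] = 10-8 = 2 → [4, 2, 10, 8, 8, 8, 17]
stack[-1]*stack[-1] = 17*17 = 289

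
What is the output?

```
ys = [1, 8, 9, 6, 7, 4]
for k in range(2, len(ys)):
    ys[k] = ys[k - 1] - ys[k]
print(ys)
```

k=2: ys[2] = 8-9 = -1 → [1, 8, -1, 6, 7, 4]
k=3: ys[3] = (-1)-6 = -7 → [1, 8, -1, -7, 7, 4]
k=4: ys[4] = (-7)-7 = -14 → [1, 8, -1, -7, -14, 4]
k=5: ys[5] = (-14)-4 = -18 → [1, 8, -1, -7, -14, -18]

[1, 8, -1, -7, -14, -18]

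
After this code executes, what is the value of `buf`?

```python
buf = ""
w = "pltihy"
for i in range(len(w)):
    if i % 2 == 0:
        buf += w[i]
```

'pth'

i=0: add 'p' → 'p'
i=1: skip
i=2: add 't' → 'pt'
i=3: skip
i=4: add 'h' → 'pth'
i=5: skip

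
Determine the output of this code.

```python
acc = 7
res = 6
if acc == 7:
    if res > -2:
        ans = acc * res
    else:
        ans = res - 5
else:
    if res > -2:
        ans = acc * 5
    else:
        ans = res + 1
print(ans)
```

acc=7, res=6
acc == 7 is True; res > -2 is True
→ ans = acc * res = 42

42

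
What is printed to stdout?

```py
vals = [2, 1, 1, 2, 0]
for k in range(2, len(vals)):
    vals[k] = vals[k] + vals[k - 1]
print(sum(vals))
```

13

k=2: vals[2] = 1+1 = 2 → [2, 1, 2, 2, 0]
k=3: vals[3] = 2+2 = 4 → [2, 1, 2, 4, 0]
k=4: vals[4] = 0+4 = 4 → [2, 1, 2, 4, 4]
sum = 13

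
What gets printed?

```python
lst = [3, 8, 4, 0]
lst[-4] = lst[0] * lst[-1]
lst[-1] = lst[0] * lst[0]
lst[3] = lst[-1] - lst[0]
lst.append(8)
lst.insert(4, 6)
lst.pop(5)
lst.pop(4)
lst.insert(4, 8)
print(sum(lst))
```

lst[-4] = lst[0]*lst[-1] = 3*0 = 0 → [0, 8, 4, 0]
lst[-1] = lst[0]*lst[0] = 0*0 = 0 → [0, 8, 4, 0]
lst[3] = lst[-1]-lst[0] = 0-0 = 0 → [0, 8, 4, 0]
append 8 → [0, 8, 4, 0, 8]
insert 6 at 4 → [0, 8, 4, 0, 6, 8]
pop(5) removes 8 → [0, 8, 4, 0, 6]
pop(4) removes 6 → [0, 8, 4, 0]
insert 8 at 4 → [0, 8, 4, 0, 8]
sum = 20

20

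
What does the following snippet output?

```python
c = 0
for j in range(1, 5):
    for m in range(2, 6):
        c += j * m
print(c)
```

j=1,m=2: c = 0+2 = 2
j=1,m=3: c = 2+3 = 5
j=1,m=4: c = 5+4 = 9
j=1,m=5: c = 9+5 = 14
j=2,m=2: c = 14+4 = 18
j=2,m=3: c = 18+6 = 24
j=2,m=4: c = 24+8 = 32
j=2,m=5: c = 32+10 = 42
j=3,m=2: c = 42+6 = 48
j=3,m=3: c = 48+9 = 57
j=3,m=4: c = 57+12 = 69
j=3,m=5: c = 69+15 = 84
j=4,m=2: c = 84+8 = 92
j=4,m=3: c = 92+12 = 104
j=4,m=4: c = 104+16 = 120
j=4,m=5: c = 120+20 = 140

140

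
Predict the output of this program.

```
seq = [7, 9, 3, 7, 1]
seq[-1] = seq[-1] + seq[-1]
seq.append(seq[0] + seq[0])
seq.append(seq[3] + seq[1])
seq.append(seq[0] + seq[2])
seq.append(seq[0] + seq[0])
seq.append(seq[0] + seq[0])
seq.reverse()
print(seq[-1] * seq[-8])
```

seq[-1] = seq[-1]+seq[-1] = 1+1 = 2 → [7, 9, 3, 7, 2]
append seq[0]+seq[0] = 7+7 = 14 → [7, 9, 3, 7, 2, 14]
append seq[3]+seq[1] = 7+9 = 16 → [7, 9, 3, 7, 2, 14, 16]
append seq[0]+seq[2] = 7+3 = 10 → [7, 9, 3, 7, 2, 14, 16, 10]
append seq[0]+seq[0] = 7+7 = 14 → [7, 9, 3, 7, 2, 14, 16, 10, 14]
append seq[0]+seq[0] = 7+7 = 14 → [7, 9, 3, 7, 2, 14, 16, 10, 14, 14]
reverse → [14, 14, 10, 16, 14, 2, 7, 3, 9, 7]
seq[-1]*seq[-8] = 7*10 = 70

70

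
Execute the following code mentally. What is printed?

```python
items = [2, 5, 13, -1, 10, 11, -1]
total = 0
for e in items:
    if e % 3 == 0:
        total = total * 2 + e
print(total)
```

e=2: not %3==0
e=5: not %3==0
e=13: not %3==0
e=-1: not %3==0
e=10: not %3==0
e=11: not %3==0
e=-1: not %3==0

0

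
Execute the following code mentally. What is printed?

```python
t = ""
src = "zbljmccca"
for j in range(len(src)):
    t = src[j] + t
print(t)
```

acccmjlbz

j=0: prepend 'z' → 'z'
j=1: prepend 'b' → 'bz'
j=2: prepend 'l' → 'lbz'
j=3: prepend 'j' → 'jlbz'
j=4: prepend 'm' → 'mjlbz'
j=5: prepend 'c' → 'cmjlbz'
j=6: prepend 'c' → 'ccmjlbz'
j=7: prepend 'c' → 'cccmjlbz'
j=8: prepend 'a' → 'acccmjlbz'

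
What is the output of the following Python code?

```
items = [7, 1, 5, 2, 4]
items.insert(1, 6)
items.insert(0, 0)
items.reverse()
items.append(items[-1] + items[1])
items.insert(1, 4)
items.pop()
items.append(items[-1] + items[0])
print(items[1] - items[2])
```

insert 6 at 1 → [7, 6, 1, 5, 2, 4]
insert 0 at 0 → [0, 7, 6, 1, 5, 2, 4]
reverse → [4, 2, 5, 1, 6, 7, 0]
append items[-1]+items[1] = 0+2 = 2 → [4, 2, 5, 1, 6, 7, 0, 2]
insert 4 at 1 → [4, 4, 2, 5, 1, 6, 7, 0, 2]
pop() removes 2 → [4, 4, 2, 5, 1, 6, 7, 0]
append items[-1]+items[0] = 0+4 = 4 → [4, 4, 2, 5, 1, 6, 7, 0, 4]
items[1]-items[2] = 4-2 = 2

2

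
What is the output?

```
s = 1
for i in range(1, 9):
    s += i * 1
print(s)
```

37

i=1: s = 1+1*1 = 2
i=2: s = 2+2*1 = 4
i=3: s = 4+3*1 = 7
i=4: s = 7+4*1 = 11
i=5: s = 11+5*1 = 16
i=6: s = 16+6*1 = 22
i=7: s = 22+7*1 = 29
i=8: s = 29+8*1 = 37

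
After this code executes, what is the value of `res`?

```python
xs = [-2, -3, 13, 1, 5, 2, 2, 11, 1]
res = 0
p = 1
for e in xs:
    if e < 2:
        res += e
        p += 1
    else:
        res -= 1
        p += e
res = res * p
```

e=-2: <2, res = 0+(-2) = -2; p=2
e=-3: <2, res = (-2)+(-3) = -5; p=3
e=13: not <2, res = (-5)-1 = -6; p=16
e=1: <2, res = (-6)+1 = -5; p=17
e=5: not <2, res = (-5)-1 = -6; p=22
e=2: not <2, res = (-6)-1 = -7; p=24
e=2: not <2, res = (-7)-1 = -8; p=26
e=11: not <2, res = (-8)-1 = -9; p=37
e=1: <2, res = (-9)+1 = -8; p=38
res*p = (-8)*38 = -304

-304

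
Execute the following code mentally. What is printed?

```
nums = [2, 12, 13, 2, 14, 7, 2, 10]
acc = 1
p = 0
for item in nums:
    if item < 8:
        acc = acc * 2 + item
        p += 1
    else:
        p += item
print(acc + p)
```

109

item=2: <8, acc = 1*2+2 = 4; p=1
item=12: not <8; p=13
item=13: not <8; p=26
item=2: <8, acc = 4*2+2 = 10; p=27
item=14: not <8; p=41
item=7: <8, acc = 10*2+7 = 27; p=42
item=2: <8, acc = 27*2+2 = 56; p=43
item=10: not <8; p=53
acc+p = 56+53 = 109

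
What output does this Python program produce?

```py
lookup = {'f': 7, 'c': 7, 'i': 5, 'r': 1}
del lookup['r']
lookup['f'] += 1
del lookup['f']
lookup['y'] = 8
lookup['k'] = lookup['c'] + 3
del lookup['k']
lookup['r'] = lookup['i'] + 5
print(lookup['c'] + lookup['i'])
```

12

del 'r' → {'f': 7, 'c': 7, 'i': 5}
lookup['f'] = 7+1 = 8 → {'f': 8, 'c': 7, 'i': 5}
del 'f' → {'c': 7, 'i': 5}
lookup['y'] = 8 → {'c': 7, 'i': 5, 'y': 8}
lookup['k'] = lookup['c']+3 = 10 → {'c': 7, 'i': 5, 'y': 8, 'k': 10}
del 'k' → {'c': 7, 'i': 5, 'y': 8}
lookup['r'] = lookup['i']+5 = 10 → {'c': 7, 'i': 5, 'y': 8, 'r': 10}
lookup['c']+lookup['i'] = 7+5 = 12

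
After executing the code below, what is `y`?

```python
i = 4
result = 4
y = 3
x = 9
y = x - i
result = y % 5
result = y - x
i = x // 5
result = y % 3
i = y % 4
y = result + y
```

y = 9-4 = 5
result = 5%5 = 0
result = 5-9 = -4
i = 9//5 = 1
result = 5%3 = 2
i = 5%4 = 1
y = 2+5 = 7

7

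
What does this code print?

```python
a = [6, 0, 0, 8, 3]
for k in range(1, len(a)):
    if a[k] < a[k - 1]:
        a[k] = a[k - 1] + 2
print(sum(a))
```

50

k=1: 0<6, a[1] = 6+2 = 8 → [6, 8, 0, 8, 3]
k=2: 0<8, a[2] = 8+2 = 10 → [6, 8, 10, 8, 3]
k=3: 8<10, a[3] = 10+2 = 12 → [6, 8, 10, 12, 3]
k=4: 3<12, a[4] = 12+2 = 14 → [6, 8, 10, 12, 14]
sum = 50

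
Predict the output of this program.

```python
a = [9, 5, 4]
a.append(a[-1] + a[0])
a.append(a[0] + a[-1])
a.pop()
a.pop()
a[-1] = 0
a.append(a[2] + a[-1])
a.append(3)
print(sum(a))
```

append a[-1]+a[0] = 4+9 = 13 → [9, 5, 4, 13]
append a[0]+a[-1] = 9+13 = 22 → [9, 5, 4, 13, 22]
pop() removes 22 → [9, 5, 4, 13]
pop() removes 13 → [9, 5, 4]
a[-1] = 0 → [9, 5, 0]
append a[2]+a[-1] = 0+0 = 0 → [9, 5, 0, 0]
append 3 → [9, 5, 0, 0, 3]
sum = 17

17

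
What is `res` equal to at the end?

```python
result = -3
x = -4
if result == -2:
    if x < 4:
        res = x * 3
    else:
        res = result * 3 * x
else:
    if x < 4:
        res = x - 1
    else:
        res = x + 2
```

-5

result=-3, x=-4
result == -2 is False; x < 4 is True
→ res = x - 1 = -5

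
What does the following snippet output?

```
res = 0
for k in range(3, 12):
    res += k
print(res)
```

k=3: res = 0+3 = 3
k=4: res = 3+4 = 7
k=5: res = 7+5 = 12
k=6: res = 12+6 = 18
k=7: res = 18+7 = 25
k=8: res = 25+8 = 33
k=9: res = 33+9 = 42
k=10: res = 42+10 = 52
k=11: res = 52+11 = 63

63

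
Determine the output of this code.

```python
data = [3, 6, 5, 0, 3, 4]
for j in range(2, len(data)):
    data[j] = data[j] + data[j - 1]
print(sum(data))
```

j=2: data[2] = 5+6 = 11 → [3, 6, 11, 0, 3, 4]
j=3: data[3] = 0+11 = 11 → [3, 6, 11, 11, 3, 4]
j=4: data[4] = 3+11 = 14 → [3, 6, 11, 11, 14, 4]
j=5: data[5] = 4+14 = 18 → [3, 6, 11, 11, 14, 18]
sum = 63

63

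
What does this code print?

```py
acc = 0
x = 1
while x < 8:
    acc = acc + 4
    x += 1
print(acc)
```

x=1: acc = 0+4 = 4
x=2: acc = 4+4 = 8
x=3: acc = 8+4 = 12
x=4: acc = 12+4 = 16
x=5: acc = 16+4 = 20
x=6: acc = 20+4 = 24
x=7: acc = 24+4 = 28

28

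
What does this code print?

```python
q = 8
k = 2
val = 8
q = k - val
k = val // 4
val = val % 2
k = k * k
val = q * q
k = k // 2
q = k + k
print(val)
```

q = 2-8 = -6
k = 8//4 = 2
val = 8%2 = 0
k = 2*2 = 4
val = (-6)*(-6) = 36
k = 4//2 = 2
q = 2+2 = 4

36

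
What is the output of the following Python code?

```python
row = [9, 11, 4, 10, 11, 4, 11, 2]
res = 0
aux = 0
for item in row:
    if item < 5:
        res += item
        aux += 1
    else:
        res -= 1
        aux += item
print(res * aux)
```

item=9: not <5, res = 0-1 = -1; aux=9
item=11: not <5, res = (-1)-1 = -2; aux=20
item=4: <5, res = (-2)+4 = 2; aux=21
item=10: not <5, res = 2-1 = 1; aux=31
item=11: not <5, res = 1-1 = 0; aux=42
item=4: <5, res = 0+4 = 4; aux=43
item=11: not <5, res = 4-1 = 3; aux=54
item=2: <5, res = 3+2 = 5; aux=55
res*aux = 5*55 = 275

275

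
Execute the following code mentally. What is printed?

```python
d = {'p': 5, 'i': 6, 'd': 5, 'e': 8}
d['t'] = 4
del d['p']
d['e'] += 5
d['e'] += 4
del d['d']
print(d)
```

{'i': 6, 'e': 17, 't': 4}

d['t'] = 4 → {'p': 5, 'i': 6, 'd': 5, 'e': 8, 't': 4}
del 'p' → {'i': 6, 'd': 5, 'e': 8, 't': 4}
d['e'] = 8+5 = 13 → {'i': 6, 'd': 5, 'e': 13, 't': 4}
d['e'] = 13+4 = 17 → {'i': 6, 'd': 5, 'e': 17, 't': 4}
del 'd' → {'i': 6, 'e': 17, 't': 4}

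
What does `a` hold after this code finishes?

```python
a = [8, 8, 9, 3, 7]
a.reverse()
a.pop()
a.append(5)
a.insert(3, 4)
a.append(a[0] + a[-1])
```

[7, 3, 9, 4, 8, 5, 12]

reverse → [7, 3, 9, 8, 8]
pop() removes 8 → [7, 3, 9, 8]
append 5 → [7, 3, 9, 8, 5]
insert 4 at 3 → [7, 3, 9, 4, 8, 5]
append a[0]+a[-1] = 7+5 = 12 → [7, 3, 9, 4, 8, 5, 12]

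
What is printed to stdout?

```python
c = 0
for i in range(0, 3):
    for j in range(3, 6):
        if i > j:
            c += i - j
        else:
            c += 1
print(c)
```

9

i=0,j=3: not 0>3, c = 0+1 = 1
i=0,j=4: not 0>4, c = 1+1 = 2
i=0,j=5: not 0>5, c = 2+1 = 3
i=1,j=3: not 1>3, c = 3+1 = 4
i=1,j=4: not 1>4, c = 4+1 = 5
i=1,j=5: not 1>5, c = 5+1 = 6
i=2,j=3: not 2>3, c = 6+1 = 7
i=2,j=4: not 2>4, c = 7+1 = 8
i=2,j=5: not 2>5, c = 8+1 = 9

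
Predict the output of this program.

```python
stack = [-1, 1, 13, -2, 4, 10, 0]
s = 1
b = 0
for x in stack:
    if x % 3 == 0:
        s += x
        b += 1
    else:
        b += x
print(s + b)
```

x=-1: not %3==0; b=-1
x=1: not %3==0; b=0
x=13: not %3==0; b=13
x=-2: not %3==0; b=11
x=4: not %3==0; b=15
x=10: not %3==0; b=25
x=0: %3==0, s = 1+0 = 1; b=26
s+b = 1+26 = 27

27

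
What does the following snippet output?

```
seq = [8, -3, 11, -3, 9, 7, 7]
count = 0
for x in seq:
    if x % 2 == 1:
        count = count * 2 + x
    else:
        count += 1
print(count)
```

x=8: not odd, count = 0+1 = 1
x=-3: odd, count = 1*2+(-3) = -1
x=11: odd, count = (-1)*2+11 = 9
x=-3: odd, count = 9*2+(-3) = 15
x=9: odd, count = 15*2+9 = 39
x=7: odd, count = 39*2+7 = 85
x=7: odd, count = 85*2+7 = 177

177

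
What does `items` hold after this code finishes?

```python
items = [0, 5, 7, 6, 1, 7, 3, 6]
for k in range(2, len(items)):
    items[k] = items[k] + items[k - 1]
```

k=2: items[2] = 7+5 = 12 → [0, 5, 12, 6, 1, 7, 3, 6]
k=3: items[3] = 6+12 = 18 → [0, 5, 12, 18, 1, 7, 3, 6]
k=4: items[4] = 1+18 = 19 → [0, 5, 12, 18, 19, 7, 3, 6]
k=5: items[5] = 7+19 = 26 → [0, 5, 12, 18, 19, 26, 3, 6]
k=6: items[6] = 3+26 = 29 → [0, 5, 12, 18, 19, 26, 29, 6]
k=7: items[7] = 6+29 = 35 → [0, 5, 12, 18, 19, 26, 29, 35]

[0, 5, 12, 18, 19, 26, 29, 35]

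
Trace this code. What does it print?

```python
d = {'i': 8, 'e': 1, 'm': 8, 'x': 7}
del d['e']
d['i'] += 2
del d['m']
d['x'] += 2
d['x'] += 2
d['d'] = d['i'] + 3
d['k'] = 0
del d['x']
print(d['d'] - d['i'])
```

3

del 'e' → {'i': 8, 'm': 8, 'x': 7}
d['i'] = 8+2 = 10 → {'i': 10, 'm': 8, 'x': 7}
del 'm' → {'i': 10, 'x': 7}
d['x'] = 7+2 = 9 → {'i': 10, 'x': 9}
d['x'] = 9+2 = 11 → {'i': 10, 'x': 11}
d['d'] = d['i']+3 = 13 → {'i': 10, 'x': 11, 'd': 13}
d['k'] = 0 → {'i': 10, 'x': 11, 'd': 13, 'k': 0}
del 'x' → {'i': 10, 'd': 13, 'k': 0}
d['d']-d['i'] = 13-10 = 3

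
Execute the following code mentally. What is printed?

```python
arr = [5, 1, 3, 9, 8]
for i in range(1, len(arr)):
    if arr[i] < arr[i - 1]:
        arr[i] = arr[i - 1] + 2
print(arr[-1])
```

i=1: 1<5, arr[1] = 5+2 = 7 → [5, 7, 3, 9, 8]
i=2: 3<7, arr[2] = 7+2 = 9 → [5, 7, 9, 9, 8]
i=3: 9>=9, unchanged → [5, 7, 9, 9, 8]
i=4: 8<9, arr[4] = 9+2 = 11 → [5, 7, 9, 9, 11]

11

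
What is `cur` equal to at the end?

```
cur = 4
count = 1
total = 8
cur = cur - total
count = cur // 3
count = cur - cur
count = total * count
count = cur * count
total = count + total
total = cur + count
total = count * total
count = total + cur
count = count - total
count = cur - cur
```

cur = 4-8 = -4
count = (-4)//3 = -2
count = (-4)-(-4) = 0
count = 8*0 = 0
count = (-4)*0 = 0
total = 0+8 = 8
total = (-4)+0 = -4
total = 0*(-4) = 0
count = 0+(-4) = -4
count = (-4)-0 = -4
count = (-4)-(-4) = 0

-4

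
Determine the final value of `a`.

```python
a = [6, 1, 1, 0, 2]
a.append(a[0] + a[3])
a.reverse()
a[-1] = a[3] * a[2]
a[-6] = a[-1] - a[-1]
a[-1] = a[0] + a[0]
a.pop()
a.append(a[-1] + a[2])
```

[0, 2, 0, 1, 1, 1]

append a[0]+a[3] = 6+0 = 6 → [6, 1, 1, 0, 2, 6]
reverse → [6, 2, 0, 1, 1, 6]
a[-1] = a[3]*a[2] = 1*0 = 0 → [6, 2, 0, 1, 1, 0]
a[-6] = a[-1]-a[-1] = 0-0 = 0 → [0, 2, 0, 1, 1, 0]
a[-1] = a[0]+a[0] = 0+0 = 0 → [0, 2, 0, 1, 1, 0]
pop() removes 0 → [0, 2, 0, 1, 1]
append a[-1]+a[2] = 1+0 = 1 → [0, 2, 0, 1, 1, 1]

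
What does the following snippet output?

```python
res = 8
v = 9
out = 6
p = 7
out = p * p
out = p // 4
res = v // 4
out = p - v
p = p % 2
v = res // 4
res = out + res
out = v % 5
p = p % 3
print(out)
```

out = 7*7 = 49
out = 7//4 = 1
res = 9//4 = 2
out = 7-9 = -2
p = 7%2 = 1
v = 2//4 = 0
res = (-2)+2 = 0
out = 0%5 = 0
p = 1%3 = 1

0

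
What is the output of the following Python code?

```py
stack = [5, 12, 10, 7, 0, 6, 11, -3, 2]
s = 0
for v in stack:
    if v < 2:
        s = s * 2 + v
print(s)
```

-3

v=5: not <2
v=12: not <2
v=10: not <2
v=7: not <2
v=0: <2, s = 0*2+0 = 0
v=6: not <2
v=11: not <2
v=-3: <2, s = 0*2+(-3) = -3
v=2: not <2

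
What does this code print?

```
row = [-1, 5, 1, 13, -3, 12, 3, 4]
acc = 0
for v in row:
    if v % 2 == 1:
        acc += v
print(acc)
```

v=-1: odd, acc = 0+(-1) = -1
v=5: odd, acc = (-1)+5 = 4
v=1: odd, acc = 4+1 = 5
v=13: odd, acc = 5+13 = 18
v=-3: odd, acc = 18+(-3) = 15
v=12: not odd
v=3: odd, acc = 15+3 = 18
v=4: not odd

18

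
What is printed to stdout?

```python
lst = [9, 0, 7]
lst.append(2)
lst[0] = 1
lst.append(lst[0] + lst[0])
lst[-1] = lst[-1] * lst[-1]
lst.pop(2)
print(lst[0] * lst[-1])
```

4

append 2 → [9, 0, 7, 2]
lst[0] = 1 → [1, 0, 7, 2]
append lst[0]+lst[0] = 1+1 = 2 → [1, 0, 7, 2, 2]
lst[-1] = lst[-1]*lst[-1] = 2*2 = 4 → [1, 0, 7, 2, 4]
pop(2) removes 7 → [1, 0, 2, 4]
lst[0]*lst[-1] = 1*4 = 4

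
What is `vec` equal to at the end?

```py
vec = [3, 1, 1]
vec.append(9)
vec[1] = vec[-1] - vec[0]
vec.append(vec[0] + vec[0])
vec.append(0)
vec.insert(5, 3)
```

append 9 → [3, 1, 1, 9]
vec[1] = vec[-1]-vec[0] = 9-3 = 6 → [3, 6, 1, 9]
append vec[0]+vec[0] = 3+3 = 6 → [3, 6, 1, 9, 6]
append 0 → [3, 6, 1, 9, 6, 0]
insert 3 at 5 → [3, 6, 1, 9, 6, 3, 0]

[3, 6, 1, 9, 6, 3, 0]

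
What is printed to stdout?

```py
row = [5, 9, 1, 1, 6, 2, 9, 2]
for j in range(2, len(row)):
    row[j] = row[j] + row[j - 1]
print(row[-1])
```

30

j=2: row[2] = 1+9 = 10 → [5, 9, 10, 1, 6, 2, 9, 2]
j=3: row[3] = 1+10 = 11 → [5, 9, 10, 11, 6, 2, 9, 2]
j=4: row[4] = 6+11 = 17 → [5, 9, 10, 11, 17, 2, 9, 2]
j=5: row[5] = 2+17 = 19 → [5, 9, 10, 11, 17, 19, 9, 2]
j=6: row[6] = 9+19 = 28 → [5, 9, 10, 11, 17, 19, 28, 2]
j=7: row[7] = 2+28 = 30 → [5, 9, 10, 11, 17, 19, 28, 30]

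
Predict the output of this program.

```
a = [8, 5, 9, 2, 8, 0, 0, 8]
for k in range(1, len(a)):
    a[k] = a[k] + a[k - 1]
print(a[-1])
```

40

k=1: a[1] = 5+8 = 13 → [8, 13, 9, 2, 8, 0, 0, 8]
k=2: a[2] = 9+13 = 22 → [8, 13, 22, 2, 8, 0, 0, 8]
k=3: a[3] = 2+22 = 24 → [8, 13, 22, 24, 8, 0, 0, 8]
k=4: a[4] = 8+24 = 32 → [8, 13, 22, 24, 32, 0, 0, 8]
k=5: a[5] = 0+32 = 32 → [8, 13, 22, 24, 32, 32, 0, 8]
k=6: a[6] = 0+32 = 32 → [8, 13, 22, 24, 32, 32, 32, 8]
k=7: a[7] = 8+32 = 40 → [8, 13, 22, 24, 32, 32, 32, 40]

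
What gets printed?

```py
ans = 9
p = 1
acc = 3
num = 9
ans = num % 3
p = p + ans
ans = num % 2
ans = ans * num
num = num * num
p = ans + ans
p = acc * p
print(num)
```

ans = 9%3 = 0
p = 1+0 = 1
ans = 9%2 = 1
ans = 1*9 = 9
num = 9*9 = 81
p = 9+9 = 18
p = 3*18 = 54

81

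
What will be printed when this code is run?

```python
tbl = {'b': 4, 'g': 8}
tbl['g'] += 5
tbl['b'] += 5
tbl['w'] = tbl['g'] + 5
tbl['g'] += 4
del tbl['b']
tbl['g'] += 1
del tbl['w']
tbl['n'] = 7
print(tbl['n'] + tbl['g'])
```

25

tbl['g'] = 8+5 = 13 → {'b': 4, 'g': 13}
tbl['b'] = 4+5 = 9 → {'b': 9, 'g': 13}
tbl['w'] = tbl['g']+5 = 18 → {'b': 9, 'g': 13, 'w': 18}
tbl['g'] = 13+4 = 17 → {'b': 9, 'g': 17, 'w': 18}
del 'b' → {'g': 17, 'w': 18}
tbl['g'] = 17+1 = 18 → {'g': 18, 'w': 18}
del 'w' → {'g': 18}
tbl['n'] = 7 → {'g': 18, 'n': 7}
tbl['n']+tbl['g'] = 7+18 = 25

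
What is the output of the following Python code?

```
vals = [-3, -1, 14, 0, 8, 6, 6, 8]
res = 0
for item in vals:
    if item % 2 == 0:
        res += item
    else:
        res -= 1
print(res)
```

40

item=-3: not even, res = 0-1 = -1
item=-1: not even, res = (-1)-1 = -2
item=14: even, res = (-2)+14 = 12
item=0: even, res = 12+0 = 12
item=8: even, res = 12+8 = 20
item=6: even, res = 20+6 = 26
item=6: even, res = 26+6 = 32
item=8: even, res = 32+8 = 40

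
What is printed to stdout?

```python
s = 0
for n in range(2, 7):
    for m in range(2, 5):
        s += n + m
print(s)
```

n=2,m=2: s = 0+4 = 4
n=2,m=3: s = 4+5 = 9
n=2,m=4: s = 9+6 = 15
n=3,m=2: s = 15+5 = 20
n=3,m=3: s = 20+6 = 26
n=3,m=4: s = 26+7 = 33
n=4,m=2: s = 33+6 = 39
n=4,m=3: s = 39+7 = 46
n=4,m=4: s = 46+8 = 54
n=5,m=2: s = 54+7 = 61
n=5,m=3: s = 61+8 = 69
n=5,m=4: s = 69+9 = 78
n=6,m=2: s = 78+8 = 86
n=6,m=3: s = 86+9 = 95
n=6,m=4: s = 95+10 = 105

105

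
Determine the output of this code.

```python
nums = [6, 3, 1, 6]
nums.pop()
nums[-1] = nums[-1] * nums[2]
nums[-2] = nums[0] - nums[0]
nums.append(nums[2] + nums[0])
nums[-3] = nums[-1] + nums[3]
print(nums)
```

[6, 14, 1, 7]

pop() removes 6 → [6, 3, 1]
nums[-1] = nums[-1]*nums[2] = 1*1 = 1 → [6, 3, 1]
nums[-2] = nums[0]-nums[0] = 6-6 = 0 → [6, 0, 1]
append nums[2]+nums[0] = 1+6 = 7 → [6, 0, 1, 7]
nums[-3] = nums[-1]+nums[3] = 7+7 = 14 → [6, 14, 1, 7]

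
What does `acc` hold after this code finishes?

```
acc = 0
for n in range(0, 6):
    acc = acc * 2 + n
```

57

n=0: acc = 0*2+0 = 0
n=1: acc = 0*2+1 = 1
n=2: acc = 1*2+2 = 4
n=3: acc = 4*2+3 = 11
n=4: acc = 11*2+4 = 26
n=5: acc = 26*2+5 = 57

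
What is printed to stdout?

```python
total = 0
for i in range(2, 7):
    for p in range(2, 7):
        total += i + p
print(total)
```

200

i=2,p=2: total = 0+4 = 4
i=2,p=3: total = 4+5 = 9
i=2,p=4: total = 9+6 = 15
i=2,p=5: total = 15+7 = 22
i=2,p=6: total = 22+8 = 30
i=3,p=2: total = 30+5 = 35
i=3,p=3: total = 35+6 = 41
i=3,p=4: total = 41+7 = 48
i=3,p=5: total = 48+8 = 56
i=3,p=6: total = 56+9 = 65
i=4,p=2: total = 65+6 = 71
i=4,p=3: total = 71+7 = 78
i=4,p=4: total = 78+8 = 86
i=4,p=5: total = 86+9 = 95
i=4,p=6: total = 95+10 = 105
i=5,p=2: total = 105+7 = 112
i=5,p=3: total = 112+8 = 120
i=5,p=4: total = 120+9 = 129
i=5,p=5: total = 129+10 = 139
i=5,p=6: total = 139+11 = 150
i=6,p=2: total = 150+8 = 158
i=6,p=3: total = 158+9 = 167
i=6,p=4: total = 167+10 = 177
i=6,p=5: total = 177+11 = 188
i=6,p=6: total = 188+12 = 200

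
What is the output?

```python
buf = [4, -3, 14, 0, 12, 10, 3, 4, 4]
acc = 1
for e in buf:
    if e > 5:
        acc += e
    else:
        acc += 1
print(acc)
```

e=4: not >5, acc = 1+1 = 2
e=-3: not >5, acc = 2+1 = 3
e=14: >5, acc = 3+14 = 17
e=0: not >5, acc = 17+1 = 18
e=12: >5, acc = 18+12 = 30
e=10: >5, acc = 30+10 = 40
e=3: not >5, acc = 40+1 = 41
e=4: not >5, acc = 41+1 = 42
e=4: not >5, acc = 42+1 = 43

43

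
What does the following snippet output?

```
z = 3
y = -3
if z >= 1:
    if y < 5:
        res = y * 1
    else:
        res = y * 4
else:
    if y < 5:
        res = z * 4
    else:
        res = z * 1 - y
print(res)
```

-3

z=3, y=-3
z >= 1 is True; y < 5 is True
→ res = y * 1 = -3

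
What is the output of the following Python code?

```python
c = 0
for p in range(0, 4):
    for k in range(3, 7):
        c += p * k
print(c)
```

p=0,k=3: c = 0+0 = 0
p=0,k=4: c = 0+0 = 0
p=0,k=5: c = 0+0 = 0
p=0,k=6: c = 0+0 = 0
p=1,k=3: c = 0+3 = 3
p=1,k=4: c = 3+4 = 7
p=1,k=5: c = 7+5 = 12
p=1,k=6: c = 12+6 = 18
p=2,k=3: c = 18+6 = 24
p=2,k=4: c = 24+8 = 32
p=2,k=5: c = 32+10 = 42
p=2,k=6: c = 42+12 = 54
p=3,k=3: c = 54+9 = 63
p=3,k=4: c = 63+12 = 75
p=3,k=5: c = 75+15 = 90
p=3,k=6: c = 90+18 = 108

108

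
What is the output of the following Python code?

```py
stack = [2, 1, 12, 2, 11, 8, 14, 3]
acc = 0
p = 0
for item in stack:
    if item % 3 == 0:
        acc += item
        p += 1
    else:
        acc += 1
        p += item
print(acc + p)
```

item=2: not %3==0, acc = 0+1 = 1; p=2
item=1: not %3==0, acc = 1+1 = 2; p=3
item=12: %3==0, acc = 2+12 = 14; p=4
item=2: not %3==0, acc = 14+1 = 15; p=6
item=11: not %3==0, acc = 15+1 = 16; p=17
item=8: not %3==0, acc = 16+1 = 17; p=25
item=14: not %3==0, acc = 17+1 = 18; p=39
item=3: %3==0, acc = 18+3 = 21; p=40
acc+p = 21+40 = 61

61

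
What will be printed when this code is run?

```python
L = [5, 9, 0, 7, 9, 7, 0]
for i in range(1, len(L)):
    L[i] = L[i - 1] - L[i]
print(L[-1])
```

-27

i=1: L[1] = 5-9 = -4 → [5, -4, 0, 7, 9, 7, 0]
i=2: L[2] = (-4)-0 = -4 → [5, -4, -4, 7, 9, 7, 0]
i=3: L[3] = (-4)-7 = -11 → [5, -4, -4, -11, 9, 7, 0]
i=4: L[4] = (-11)-9 = -20 → [5, -4, -4, -11, -20, 7, 0]
i=5: L[5] = (-20)-7 = -27 → [5, -4, -4, -11, -20, -27, 0]
i=6: L[6] = (-27)-0 = -27 → [5, -4, -4, -11, -20, -27, -27]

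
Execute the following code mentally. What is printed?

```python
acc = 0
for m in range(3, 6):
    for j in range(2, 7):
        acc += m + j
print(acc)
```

120

m=3,j=2: acc = 0+5 = 5
m=3,j=3: acc = 5+6 = 11
m=3,j=4: acc = 11+7 = 18
m=3,j=5: acc = 18+8 = 26
m=3,j=6: acc = 26+9 = 35
m=4,j=2: acc = 35+6 = 41
m=4,j=3: acc = 41+7 = 48
m=4,j=4: acc = 48+8 = 56
m=4,j=5: acc = 56+9 = 65
m=4,j=6: acc = 65+10 = 75
m=5,j=2: acc = 75+7 = 82
m=5,j=3: acc = 82+8 = 90
m=5,j=4: acc = 90+9 = 99
m=5,j=5: acc = 99+10 = 109
m=5,j=6: acc = 109+11 = 120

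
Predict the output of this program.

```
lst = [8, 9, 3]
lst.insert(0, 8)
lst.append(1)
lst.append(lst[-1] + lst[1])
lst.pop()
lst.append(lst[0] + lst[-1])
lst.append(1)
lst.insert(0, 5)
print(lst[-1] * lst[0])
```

insert 8 at 0 → [8, 8, 9, 3]
append 1 → [8, 8, 9, 3, 1]
append lst[-1]+lst[1] = 1+8 = 9 → [8, 8, 9, 3, 1, 9]
pop() removes 9 → [8, 8, 9, 3, 1]
append lst[0]+lst[-1] = 8+1 = 9 → [8, 8, 9, 3, 1, 9]
append 1 → [8, 8, 9, 3, 1, 9, 1]
insert 5 at 0 → [5, 8, 8, 9, 3, 1, 9, 1]
lst[-1]*lst[0] = 1*5 = 5

5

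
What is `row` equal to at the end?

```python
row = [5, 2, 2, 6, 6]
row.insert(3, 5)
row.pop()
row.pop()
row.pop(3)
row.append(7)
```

insert 5 at 3 → [5, 2, 2, 5, 6, 6]
pop() removes 6 → [5, 2, 2, 5, 6]
pop() removes 6 → [5, 2, 2, 5]
pop(3) removes 5 → [5, 2, 2]
append 7 → [5, 2, 2, 7]

[5, 2, 2, 7]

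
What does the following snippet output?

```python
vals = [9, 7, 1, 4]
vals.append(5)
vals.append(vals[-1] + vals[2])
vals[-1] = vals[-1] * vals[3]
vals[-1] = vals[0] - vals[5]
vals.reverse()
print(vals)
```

append 5 → [9, 7, 1, 4, 5]
append vals[-1]+vals[2] = 5+1 = 6 → [9, 7, 1, 4, 5, 6]
vals[-1] = vals[-1]*vals[3] = 6*4 = 24 → [9, 7, 1, 4, 5, 24]
vals[-1] = vals[0]-vals[5] = 9-24 = -15 → [9, 7, 1, 4, 5, -15]
reverse → [-15, 5, 4, 1, 7, 9]

[-15, 5, 4, 1, 7, 9]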